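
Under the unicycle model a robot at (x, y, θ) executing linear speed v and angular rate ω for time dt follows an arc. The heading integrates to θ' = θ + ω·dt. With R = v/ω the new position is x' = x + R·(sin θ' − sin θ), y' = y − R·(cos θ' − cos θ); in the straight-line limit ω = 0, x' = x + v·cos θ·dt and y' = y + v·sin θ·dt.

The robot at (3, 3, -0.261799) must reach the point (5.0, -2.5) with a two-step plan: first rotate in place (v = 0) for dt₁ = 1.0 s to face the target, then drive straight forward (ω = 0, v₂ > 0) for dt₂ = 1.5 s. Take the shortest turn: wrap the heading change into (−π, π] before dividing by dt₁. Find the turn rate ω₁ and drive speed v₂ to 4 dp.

ω₁ = -0.9602, v₂ = 3.9016

heading to target = atan2(-2.5−3, 5−3) = -1.2220
Δθ = wrap(-1.2220 − -0.2618) = -0.9602; ω₁ = Δθ/dt₁ = -0.9602
distance = √((5−3)² + (-2.5−3)²) = 5.8523; v₂ = distance/dt₂ = 3.9016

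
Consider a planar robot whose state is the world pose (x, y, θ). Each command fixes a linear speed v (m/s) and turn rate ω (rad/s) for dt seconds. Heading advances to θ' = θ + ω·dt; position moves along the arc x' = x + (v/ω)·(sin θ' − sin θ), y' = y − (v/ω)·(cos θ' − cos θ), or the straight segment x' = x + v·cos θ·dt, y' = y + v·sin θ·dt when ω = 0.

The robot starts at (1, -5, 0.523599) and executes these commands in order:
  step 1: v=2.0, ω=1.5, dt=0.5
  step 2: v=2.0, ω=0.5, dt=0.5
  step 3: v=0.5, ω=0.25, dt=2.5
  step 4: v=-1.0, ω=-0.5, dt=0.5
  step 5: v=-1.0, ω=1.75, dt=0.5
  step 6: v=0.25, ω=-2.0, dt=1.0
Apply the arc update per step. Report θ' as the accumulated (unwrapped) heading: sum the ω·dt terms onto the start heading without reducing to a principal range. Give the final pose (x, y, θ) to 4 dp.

(1.9679, -2.6580, 0.7736)

step 1: θ'=1.2736 (R=1.3333) → pose (1.6082, -4.2358, 1.2736)
step 2: θ'=1.5236 (R=4.0000) → pose (1.7791, -3.2531, 1.5236)
step 3: θ'=2.1486 (R=2.0000) → pose (1.4567, -2.0664, 2.1486)
step 4: θ'=1.8986 (R=2.0000) → pose (1.6748, -2.5148, 1.8986)
step 5: θ'=2.7736 (R=-0.5714) → pose (2.0103, -2.8640, 2.7736)
step 6: θ'=0.7736 (R=-0.1250) → pose (1.9679, -2.6580, 0.7736)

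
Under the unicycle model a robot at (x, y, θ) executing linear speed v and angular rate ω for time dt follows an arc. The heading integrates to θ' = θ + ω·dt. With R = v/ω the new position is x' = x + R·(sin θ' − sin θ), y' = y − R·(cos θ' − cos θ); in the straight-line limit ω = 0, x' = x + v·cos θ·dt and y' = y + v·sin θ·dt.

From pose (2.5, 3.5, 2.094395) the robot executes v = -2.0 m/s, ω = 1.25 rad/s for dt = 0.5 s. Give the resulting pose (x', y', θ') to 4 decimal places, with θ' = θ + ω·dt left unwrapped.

(3.2300, 2.8405, 2.7194)

θ' = 2.0944 + 1.25·0.5 = 2.7194
R = v/ω = -2.0/1.25 = -1.6000
x' = 2.5 + -1.6000·(sin 2.7194 − sin 2.0944) = 3.2300
y' = 3.5 − -1.6000·(cos 2.7194 − cos 2.0944) = 2.8405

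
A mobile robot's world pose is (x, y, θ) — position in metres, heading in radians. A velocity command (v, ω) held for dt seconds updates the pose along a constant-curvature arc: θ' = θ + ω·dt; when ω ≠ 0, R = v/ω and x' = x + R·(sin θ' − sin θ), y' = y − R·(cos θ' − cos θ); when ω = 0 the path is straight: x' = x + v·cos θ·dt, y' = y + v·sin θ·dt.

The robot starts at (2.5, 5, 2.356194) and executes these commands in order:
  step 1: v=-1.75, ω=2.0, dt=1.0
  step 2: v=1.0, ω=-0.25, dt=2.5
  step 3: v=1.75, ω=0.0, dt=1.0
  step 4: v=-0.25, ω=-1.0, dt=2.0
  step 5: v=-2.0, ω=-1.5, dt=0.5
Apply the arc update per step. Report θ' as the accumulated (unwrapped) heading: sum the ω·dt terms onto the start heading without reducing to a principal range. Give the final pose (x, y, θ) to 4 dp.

(1.1373, 1.2886, 0.9812)

step 1: θ'=4.3562 (R=-0.8750) → pose (3.9388, 5.3136, 4.3562)
step 2: θ'=3.7312 (R=-4.0000) → pose (2.4140, 3.3838, 3.7312)
step 3: θ'=3.7312 (straight) → pose (0.9595, 2.4107, 3.7312)
step 4: θ'=1.7312 (R=0.2500) → pose (1.3453, 2.2429, 1.7312)
step 5: θ'=0.9812 (R=1.3333) → pose (1.1373, 1.2886, 0.9812)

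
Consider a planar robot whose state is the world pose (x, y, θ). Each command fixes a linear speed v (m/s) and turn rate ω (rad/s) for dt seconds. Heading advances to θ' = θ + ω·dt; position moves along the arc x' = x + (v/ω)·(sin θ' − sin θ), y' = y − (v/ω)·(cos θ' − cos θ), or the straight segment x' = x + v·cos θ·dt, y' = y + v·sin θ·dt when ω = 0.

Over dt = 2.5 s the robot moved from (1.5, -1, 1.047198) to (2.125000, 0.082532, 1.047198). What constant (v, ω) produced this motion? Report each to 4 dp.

v = 0.5000, ω = 0.0000

Δθ = 1.047198 − 1.047198 = 0.000000
ω = Δθ/dt = 0.000000/2.5 = 0.0000
ω = 0 → v = (Δx·cos θ + Δy·sin θ)/dt = 0.5000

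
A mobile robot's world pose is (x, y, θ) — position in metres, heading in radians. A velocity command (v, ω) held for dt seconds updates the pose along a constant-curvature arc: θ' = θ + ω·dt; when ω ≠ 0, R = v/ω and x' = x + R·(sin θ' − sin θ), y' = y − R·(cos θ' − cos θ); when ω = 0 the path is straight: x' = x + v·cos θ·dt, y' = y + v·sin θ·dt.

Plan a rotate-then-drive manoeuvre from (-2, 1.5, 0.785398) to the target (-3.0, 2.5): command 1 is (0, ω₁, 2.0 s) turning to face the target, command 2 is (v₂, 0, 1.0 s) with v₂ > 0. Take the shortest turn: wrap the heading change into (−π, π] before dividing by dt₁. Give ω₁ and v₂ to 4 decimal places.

heading to target = atan2(2.5−1.5, -3−-2) = 2.3562
Δθ = wrap(2.3562 − 0.7854) = 1.5708; ω₁ = Δθ/dt₁ = 0.7854
distance = √((-3−-2)² + (2.5−1.5)²) = 1.4142; v₂ = distance/dt₂ = 1.4142

ω₁ = 0.7854, v₂ = 1.4142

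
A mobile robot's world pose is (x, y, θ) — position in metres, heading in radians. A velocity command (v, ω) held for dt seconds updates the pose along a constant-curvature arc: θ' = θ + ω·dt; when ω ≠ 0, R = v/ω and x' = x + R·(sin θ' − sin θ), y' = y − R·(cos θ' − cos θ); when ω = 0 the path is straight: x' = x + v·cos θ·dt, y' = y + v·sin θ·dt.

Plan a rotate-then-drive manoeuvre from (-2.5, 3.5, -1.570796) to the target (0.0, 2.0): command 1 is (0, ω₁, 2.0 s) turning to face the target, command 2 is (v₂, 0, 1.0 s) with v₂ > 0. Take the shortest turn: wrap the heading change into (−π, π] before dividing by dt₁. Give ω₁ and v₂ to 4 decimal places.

heading to target = atan2(2−3.5, 0−-2.5) = -0.5404
Δθ = wrap(-0.5404 − -1.5708) = 1.0304; ω₁ = Δθ/dt₁ = 0.5152
distance = √((0−-2.5)² + (2−3.5)²) = 2.9155; v₂ = distance/dt₂ = 2.9155

ω₁ = 0.5152, v₂ = 2.9155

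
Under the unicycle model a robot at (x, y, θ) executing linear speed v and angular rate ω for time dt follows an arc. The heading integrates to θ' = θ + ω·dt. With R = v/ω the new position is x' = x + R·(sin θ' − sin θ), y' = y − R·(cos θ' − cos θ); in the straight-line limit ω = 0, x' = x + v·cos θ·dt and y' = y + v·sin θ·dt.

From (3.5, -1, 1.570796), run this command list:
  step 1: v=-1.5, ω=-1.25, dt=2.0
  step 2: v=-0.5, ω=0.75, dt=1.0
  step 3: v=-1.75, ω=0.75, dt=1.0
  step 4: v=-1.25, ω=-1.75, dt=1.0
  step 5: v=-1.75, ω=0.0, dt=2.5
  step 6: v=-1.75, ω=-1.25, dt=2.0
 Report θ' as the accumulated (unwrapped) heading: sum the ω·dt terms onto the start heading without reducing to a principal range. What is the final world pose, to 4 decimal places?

(-1.4582, 4.3154, -3.6792)

step 1: θ'=-0.9292 (R=1.2000) → pose (1.3386, -1.7182, -0.9292)
step 2: θ'=-0.1792 (R=-0.6667) → pose (0.9234, -1.4612, -0.1792)
step 3: θ'=0.5708 (R=-2.3333) → pose (-0.7533, -1.7937, 0.5708)
step 4: θ'=-1.1792 (R=0.7143) → pose (-1.7994, -1.4653, -1.1792)
step 5: θ'=-1.1792 (straight) → pose (-3.4692, 2.5786, -1.1792)
step 6: θ'=-3.6792 (R=1.4000) → pose (-1.4582, 4.3154, -3.6792)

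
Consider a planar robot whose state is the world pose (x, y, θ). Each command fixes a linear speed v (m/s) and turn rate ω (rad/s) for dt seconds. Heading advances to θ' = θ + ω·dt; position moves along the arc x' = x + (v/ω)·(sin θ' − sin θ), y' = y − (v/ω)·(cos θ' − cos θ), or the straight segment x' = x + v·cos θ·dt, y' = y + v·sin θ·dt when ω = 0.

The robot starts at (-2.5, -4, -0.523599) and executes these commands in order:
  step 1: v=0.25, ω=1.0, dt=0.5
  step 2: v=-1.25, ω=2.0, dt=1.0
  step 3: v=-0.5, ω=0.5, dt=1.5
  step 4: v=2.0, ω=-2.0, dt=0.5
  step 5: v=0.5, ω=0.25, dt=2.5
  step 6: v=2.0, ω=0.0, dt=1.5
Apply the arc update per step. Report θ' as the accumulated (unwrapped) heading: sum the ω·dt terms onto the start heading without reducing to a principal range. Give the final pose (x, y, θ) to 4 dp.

(-5.7050, -1.4363, 2.3514)

step 1: θ'=-0.0236 (R=0.2500) → pose (-2.3809, -4.0334, -0.0236)
step 2: θ'=1.9764 (R=-0.6250) → pose (-2.9699, -4.9049, 1.9764)
step 3: θ'=2.7264 (R=-1.0000) → pose (-2.4544, -5.4253, 2.7264)
step 4: θ'=1.7264 (R=-1.0000) → pose (-3.0390, -4.6653, 1.7264)
step 5: θ'=2.3514 (R=2.0000) → pose (-3.5939, -3.5678, 2.3514)
step 6: θ'=2.3514 (straight) → pose (-5.7050, -1.4363, 2.3514)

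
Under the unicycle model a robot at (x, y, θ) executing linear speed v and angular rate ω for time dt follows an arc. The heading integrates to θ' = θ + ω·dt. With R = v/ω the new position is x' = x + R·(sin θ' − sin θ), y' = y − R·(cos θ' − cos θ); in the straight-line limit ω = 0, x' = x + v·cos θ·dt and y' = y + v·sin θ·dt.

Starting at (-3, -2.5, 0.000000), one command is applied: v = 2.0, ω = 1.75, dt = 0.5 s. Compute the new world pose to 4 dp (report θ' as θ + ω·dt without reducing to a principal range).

θ' = 0.0000 + 1.75·0.5 = 0.8750
R = v/ω = 2.0/1.75 = 1.1429
x' = -3 + 1.1429·(sin 0.8750 − sin 0.0000) = -2.1228
y' = -2.5 − 1.1429·(cos 0.8750 − cos 0.0000) = -2.0897

(-2.1228, -2.0897, 0.8750)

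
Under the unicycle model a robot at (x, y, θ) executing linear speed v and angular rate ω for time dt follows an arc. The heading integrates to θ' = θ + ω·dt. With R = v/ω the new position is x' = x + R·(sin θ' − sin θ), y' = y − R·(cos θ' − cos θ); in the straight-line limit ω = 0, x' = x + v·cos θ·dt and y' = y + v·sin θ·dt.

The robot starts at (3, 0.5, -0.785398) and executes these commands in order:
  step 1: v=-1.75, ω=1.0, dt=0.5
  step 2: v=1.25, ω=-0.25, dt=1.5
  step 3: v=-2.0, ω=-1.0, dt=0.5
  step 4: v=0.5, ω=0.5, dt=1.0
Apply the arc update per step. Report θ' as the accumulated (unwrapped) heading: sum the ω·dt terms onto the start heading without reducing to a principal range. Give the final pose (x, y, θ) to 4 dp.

(3.6112, 0.4835, -0.6604)

step 1: θ'=-0.2854 (R=-1.7500) → pose (2.2553, 0.9418, -0.2854)
step 2: θ'=-0.6604 (R=-5.0000) → pose (3.9147, 0.0928, -0.6604)
step 3: θ'=-1.1604 (R=2.0000) → pose (3.3077, 0.8743, -1.1604)
step 4: θ'=-0.6604 (R=1.0000) → pose (3.6112, 0.4835, -0.6604)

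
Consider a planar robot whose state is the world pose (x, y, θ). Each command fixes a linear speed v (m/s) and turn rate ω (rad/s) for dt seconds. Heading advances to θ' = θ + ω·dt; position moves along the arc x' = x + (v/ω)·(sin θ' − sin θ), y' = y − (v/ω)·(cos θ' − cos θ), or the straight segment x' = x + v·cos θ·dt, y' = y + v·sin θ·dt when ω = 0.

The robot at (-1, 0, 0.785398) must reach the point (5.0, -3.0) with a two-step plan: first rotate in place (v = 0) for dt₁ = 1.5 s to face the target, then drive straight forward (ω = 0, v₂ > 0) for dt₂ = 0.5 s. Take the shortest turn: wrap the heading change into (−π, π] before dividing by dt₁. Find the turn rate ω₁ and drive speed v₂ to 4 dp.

ω₁ = -0.8327, v₂ = 13.4164

heading to target = atan2(-3−0, 5−-1) = -0.4636
Δθ = wrap(-0.4636 − 0.7854) = -1.2490; ω₁ = Δθ/dt₁ = -0.8327
distance = √((5−-1)² + (-3−0)²) = 6.7082; v₂ = distance/dt₂ = 13.4164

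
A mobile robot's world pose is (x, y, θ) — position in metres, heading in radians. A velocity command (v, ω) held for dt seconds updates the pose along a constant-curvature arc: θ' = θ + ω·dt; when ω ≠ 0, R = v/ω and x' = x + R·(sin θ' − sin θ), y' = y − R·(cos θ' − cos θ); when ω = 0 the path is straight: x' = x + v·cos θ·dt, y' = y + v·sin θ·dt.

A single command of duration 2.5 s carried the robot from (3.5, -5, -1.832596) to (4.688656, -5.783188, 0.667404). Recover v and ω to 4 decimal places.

v = 0.7500, ω = 1.0000

Δθ = 0.667404 − -1.832596 = 2.500000
ω = Δθ/dt = 2.500000/2.5 = 1.0000
R = Δx/(sin θ' − sin θ) = 0.7500
v = R·ω = 0.7500·1.0000 = 0.7500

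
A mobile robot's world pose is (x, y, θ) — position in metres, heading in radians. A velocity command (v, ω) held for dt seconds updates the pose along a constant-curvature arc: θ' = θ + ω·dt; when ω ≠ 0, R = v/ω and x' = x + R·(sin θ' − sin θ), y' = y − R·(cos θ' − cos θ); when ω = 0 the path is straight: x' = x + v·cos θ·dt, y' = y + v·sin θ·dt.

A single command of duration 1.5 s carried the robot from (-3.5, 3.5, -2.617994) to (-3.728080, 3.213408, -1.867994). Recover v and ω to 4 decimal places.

v = 0.2500, ω = 0.5000

Δθ = -1.867994 − -2.617994 = 0.750000
ω = Δθ/dt = 0.750000/1.5 = 0.5000
R = −Δy/(cos θ' − cos θ) = 0.5000
v = R·ω = 0.5000·0.5000 = 0.2500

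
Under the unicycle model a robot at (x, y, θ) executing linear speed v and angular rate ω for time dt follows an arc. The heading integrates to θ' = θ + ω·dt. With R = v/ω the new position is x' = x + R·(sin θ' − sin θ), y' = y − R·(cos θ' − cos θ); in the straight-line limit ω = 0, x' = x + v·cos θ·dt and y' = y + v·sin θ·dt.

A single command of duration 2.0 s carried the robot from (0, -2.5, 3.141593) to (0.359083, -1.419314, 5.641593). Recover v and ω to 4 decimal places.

Δθ = 5.641593 − 3.141593 = 2.500000
ω = Δθ/dt = 2.500000/2.0 = 1.2500
R = −Δy/(cos θ' − cos θ) = -0.6000
v = R·ω = -0.6000·1.2500 = -0.7500

v = -0.7500, ω = 1.2500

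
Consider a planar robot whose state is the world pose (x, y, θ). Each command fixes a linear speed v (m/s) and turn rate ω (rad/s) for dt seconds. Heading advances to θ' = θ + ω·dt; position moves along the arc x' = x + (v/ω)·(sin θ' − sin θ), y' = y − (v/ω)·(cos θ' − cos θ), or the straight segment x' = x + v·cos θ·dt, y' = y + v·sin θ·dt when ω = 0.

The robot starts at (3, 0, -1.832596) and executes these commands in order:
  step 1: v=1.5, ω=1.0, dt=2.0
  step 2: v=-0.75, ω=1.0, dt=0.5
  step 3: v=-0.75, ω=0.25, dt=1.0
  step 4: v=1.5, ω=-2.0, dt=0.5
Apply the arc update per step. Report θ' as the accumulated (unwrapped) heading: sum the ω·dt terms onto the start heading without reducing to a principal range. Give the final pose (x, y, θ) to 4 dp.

(4.4917, -2.2588, -0.0826)

step 1: θ'=0.1674 (R=1.5000) → pose (4.6988, -1.8673, 0.1674)
step 2: θ'=0.6674 (R=-0.7500) → pose (4.3596, -2.0177, 0.6674)
step 3: θ'=0.9174 (R=-3.0000) → pose (3.8343, -2.5503, 0.9174)
step 4: θ'=-0.0826 (R=-0.7500) → pose (4.4917, -2.2588, -0.0826)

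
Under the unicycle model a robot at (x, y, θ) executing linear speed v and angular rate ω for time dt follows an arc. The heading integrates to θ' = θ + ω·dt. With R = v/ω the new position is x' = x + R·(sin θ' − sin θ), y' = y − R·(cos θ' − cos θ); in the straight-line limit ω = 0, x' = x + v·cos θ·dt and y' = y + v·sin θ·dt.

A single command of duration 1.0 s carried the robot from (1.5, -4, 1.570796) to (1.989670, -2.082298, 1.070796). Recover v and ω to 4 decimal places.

v = 2.0000, ω = -0.5000

Δθ = 1.070796 − 1.570796 = -0.500000
ω = Δθ/dt = -0.500000/1.0 = -0.5000
R = −Δy/(cos θ' − cos θ) = -4.0000
v = R·ω = -4.0000·-0.5000 = 2.0000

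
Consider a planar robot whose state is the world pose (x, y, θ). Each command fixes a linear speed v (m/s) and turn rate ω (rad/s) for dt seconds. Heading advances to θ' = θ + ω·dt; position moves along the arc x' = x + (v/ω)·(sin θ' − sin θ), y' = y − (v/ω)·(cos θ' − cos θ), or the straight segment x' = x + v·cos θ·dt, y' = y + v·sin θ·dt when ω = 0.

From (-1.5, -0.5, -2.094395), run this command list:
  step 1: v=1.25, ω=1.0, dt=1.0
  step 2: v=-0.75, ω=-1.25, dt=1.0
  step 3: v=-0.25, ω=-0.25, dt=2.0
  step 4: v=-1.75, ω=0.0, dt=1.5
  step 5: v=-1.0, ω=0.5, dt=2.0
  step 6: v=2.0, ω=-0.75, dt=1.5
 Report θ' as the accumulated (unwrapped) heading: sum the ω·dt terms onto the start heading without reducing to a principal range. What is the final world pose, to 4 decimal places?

(0.7375, -0.5125, -2.9694)

step 1: θ'=-1.0944 (R=1.2500) → pose (-1.5283, -1.6982, -1.0944)
step 2: θ'=-2.3444 (R=0.6000) → pose (-1.4243, -1.0039, -2.3444)
step 3: θ'=-2.8444 (R=1.0000) → pose (-1.0018, -0.7464, -2.8444)
step 4: θ'=-2.8444 (straight) → pose (1.5081, 0.0223, -2.8444)
step 5: θ'=-1.8444 (R=-2.0000) → pose (2.8481, 1.3942, -1.8444)
step 6: θ'=-2.9694 (R=-2.6667) → pose (0.7375, -0.5125, -2.9694)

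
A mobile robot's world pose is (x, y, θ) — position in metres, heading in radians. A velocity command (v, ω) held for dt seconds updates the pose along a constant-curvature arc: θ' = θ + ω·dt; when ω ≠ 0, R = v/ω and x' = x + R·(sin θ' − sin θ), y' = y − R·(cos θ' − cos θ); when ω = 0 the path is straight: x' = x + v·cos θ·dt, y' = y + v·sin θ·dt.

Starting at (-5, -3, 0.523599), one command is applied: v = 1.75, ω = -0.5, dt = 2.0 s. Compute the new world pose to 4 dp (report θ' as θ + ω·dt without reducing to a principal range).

(-1.6450, -2.9208, -0.4764)

θ' = 0.5236 + -0.5·2.0 = -0.4764
R = v/ω = 1.75/-0.5 = -3.5000
x' = -5 + -3.5000·(sin -0.4764 − sin 0.5236) = -1.6450
y' = -3 − -3.5000·(cos -0.4764 − cos 0.5236) = -2.9208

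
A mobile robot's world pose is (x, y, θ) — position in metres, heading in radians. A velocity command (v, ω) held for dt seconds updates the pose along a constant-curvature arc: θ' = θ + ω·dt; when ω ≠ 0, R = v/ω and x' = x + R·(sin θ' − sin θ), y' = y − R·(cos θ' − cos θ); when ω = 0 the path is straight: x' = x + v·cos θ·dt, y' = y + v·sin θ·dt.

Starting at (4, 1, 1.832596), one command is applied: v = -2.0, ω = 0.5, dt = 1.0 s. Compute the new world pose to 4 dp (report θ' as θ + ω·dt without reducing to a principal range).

(4.9693, -0.7256, 2.3326)

θ' = 1.8326 + 0.5·1.0 = 2.3326
R = v/ω = -2.0/0.5 = -4.0000
x' = 4 + -4.0000·(sin 2.3326 − sin 1.8326) = 4.9693
y' = 1 − -4.0000·(cos 2.3326 − cos 1.8326) = -0.7256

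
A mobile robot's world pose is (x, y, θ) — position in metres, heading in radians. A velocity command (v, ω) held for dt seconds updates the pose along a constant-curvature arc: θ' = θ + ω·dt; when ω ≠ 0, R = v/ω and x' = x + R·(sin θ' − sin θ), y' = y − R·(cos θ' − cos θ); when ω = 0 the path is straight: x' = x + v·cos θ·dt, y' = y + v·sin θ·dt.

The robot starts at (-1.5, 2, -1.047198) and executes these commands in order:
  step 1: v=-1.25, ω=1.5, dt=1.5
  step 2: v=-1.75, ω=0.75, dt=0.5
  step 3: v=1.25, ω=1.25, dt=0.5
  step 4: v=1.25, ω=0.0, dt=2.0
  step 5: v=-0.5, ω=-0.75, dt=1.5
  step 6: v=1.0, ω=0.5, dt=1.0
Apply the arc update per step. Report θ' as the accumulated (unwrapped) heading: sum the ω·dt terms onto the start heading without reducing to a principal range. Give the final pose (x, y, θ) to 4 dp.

step 1: θ'=1.2028 (R=-0.8333) → pose (-2.9992, 1.8831, 1.2028)
step 2: θ'=1.5778 (R=-2.3333) → pose (-3.1554, 1.0274, 1.5778)
step 3: θ'=2.2028 (R=1.0000) → pose (-3.3485, 1.6111, 2.2028)
step 4: θ'=2.2028 (straight) → pose (-4.8254, 3.6282, 2.2028)
step 5: θ'=1.0778 (R=0.6667) → pose (-4.7760, 2.9189, 1.0778)
step 6: θ'=1.5778 (R=2.0000) → pose (-4.5379, 3.8794, 1.5778)

(-4.5379, 3.8794, 1.5778)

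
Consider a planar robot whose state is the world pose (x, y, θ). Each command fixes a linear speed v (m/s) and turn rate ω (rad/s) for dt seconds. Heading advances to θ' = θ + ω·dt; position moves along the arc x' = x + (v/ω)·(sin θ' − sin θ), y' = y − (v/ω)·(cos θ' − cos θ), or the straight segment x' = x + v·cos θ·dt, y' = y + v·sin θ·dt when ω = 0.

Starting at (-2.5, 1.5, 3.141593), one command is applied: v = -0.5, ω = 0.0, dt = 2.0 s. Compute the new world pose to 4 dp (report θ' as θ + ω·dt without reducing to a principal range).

θ' = 3.1416 + 0.0·2.0 = 3.1416
ω = 0 → straight: x' = -2.5 + -0.5·cos(3.1416)·2.0 = -1.5000
y' = 1.5 + -0.5·sin(3.1416)·2.0 = 1.5000

(-1.5000, 1.5000, 3.1416)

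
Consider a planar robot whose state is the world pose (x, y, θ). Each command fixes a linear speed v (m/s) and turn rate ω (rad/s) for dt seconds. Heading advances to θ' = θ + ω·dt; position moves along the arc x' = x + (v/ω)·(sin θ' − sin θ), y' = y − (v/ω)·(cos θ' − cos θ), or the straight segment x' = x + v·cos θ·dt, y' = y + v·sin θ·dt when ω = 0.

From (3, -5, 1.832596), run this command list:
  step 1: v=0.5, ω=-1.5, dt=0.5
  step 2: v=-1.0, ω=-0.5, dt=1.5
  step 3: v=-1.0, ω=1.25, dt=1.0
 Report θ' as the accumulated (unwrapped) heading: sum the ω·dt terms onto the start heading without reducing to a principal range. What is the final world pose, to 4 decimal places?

(1.3755, -6.4753, 1.5826)

step 1: θ'=1.0826 (R=-0.3333) → pose (3.0276, -4.7574, 1.0826)
step 2: θ'=0.3326 (R=2.0000) → pose (1.9142, -5.7097, 0.3326)
step 3: θ'=1.5826 (R=-0.8000) → pose (1.3755, -6.4753, 1.5826)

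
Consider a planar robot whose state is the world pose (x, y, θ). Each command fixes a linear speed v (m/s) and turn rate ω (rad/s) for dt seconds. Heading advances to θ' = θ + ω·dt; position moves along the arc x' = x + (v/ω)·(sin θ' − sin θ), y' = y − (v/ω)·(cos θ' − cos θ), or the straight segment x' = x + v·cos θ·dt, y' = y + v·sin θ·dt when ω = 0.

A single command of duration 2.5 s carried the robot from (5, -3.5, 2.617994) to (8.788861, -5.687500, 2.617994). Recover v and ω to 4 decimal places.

Δθ = 2.617994 − 2.617994 = 0.000000
ω = Δθ/dt = 0.000000/2.5 = 0.0000
ω = 0 → v = (Δx·cos θ + Δy·sin θ)/dt = -1.7500

v = -1.7500, ω = 0.0000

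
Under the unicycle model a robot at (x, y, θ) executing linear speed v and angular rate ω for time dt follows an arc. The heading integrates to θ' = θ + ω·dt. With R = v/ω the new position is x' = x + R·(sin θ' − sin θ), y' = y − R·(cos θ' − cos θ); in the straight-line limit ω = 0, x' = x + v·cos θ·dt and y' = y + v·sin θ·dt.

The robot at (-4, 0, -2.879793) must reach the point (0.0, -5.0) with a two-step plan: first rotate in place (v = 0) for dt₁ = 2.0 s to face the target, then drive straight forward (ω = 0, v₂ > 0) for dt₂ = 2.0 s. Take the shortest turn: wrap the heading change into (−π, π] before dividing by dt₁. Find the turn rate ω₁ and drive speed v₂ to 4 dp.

heading to target = atan2(-5−0, 0−-4) = -0.8961
Δθ = wrap(-0.8961 − -2.8798) = 1.9837; ω₁ = Δθ/dt₁ = 0.9919
distance = √((0−-4)² + (-5−0)²) = 6.4031; v₂ = distance/dt₂ = 3.2016

ω₁ = 0.9919, v₂ = 3.2016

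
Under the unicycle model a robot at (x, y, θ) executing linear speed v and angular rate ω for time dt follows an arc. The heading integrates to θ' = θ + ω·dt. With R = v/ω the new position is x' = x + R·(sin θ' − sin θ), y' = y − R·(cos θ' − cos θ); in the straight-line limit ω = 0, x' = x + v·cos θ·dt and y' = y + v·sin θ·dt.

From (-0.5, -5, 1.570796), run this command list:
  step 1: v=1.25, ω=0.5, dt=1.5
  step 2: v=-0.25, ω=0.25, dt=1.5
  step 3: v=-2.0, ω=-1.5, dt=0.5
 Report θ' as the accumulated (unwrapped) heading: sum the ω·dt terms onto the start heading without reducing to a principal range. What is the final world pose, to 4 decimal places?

(-0.2045, -4.2312, 1.9458)

step 1: θ'=2.3208 (R=2.5000) → pose (-1.1708, -3.2959, 2.3208)
step 2: θ'=2.6958 (R=-1.0000) → pose (-0.8703, -3.5165, 2.6958)
step 3: θ'=1.9458 (R=1.3333) → pose (-0.2045, -4.2312, 1.9458)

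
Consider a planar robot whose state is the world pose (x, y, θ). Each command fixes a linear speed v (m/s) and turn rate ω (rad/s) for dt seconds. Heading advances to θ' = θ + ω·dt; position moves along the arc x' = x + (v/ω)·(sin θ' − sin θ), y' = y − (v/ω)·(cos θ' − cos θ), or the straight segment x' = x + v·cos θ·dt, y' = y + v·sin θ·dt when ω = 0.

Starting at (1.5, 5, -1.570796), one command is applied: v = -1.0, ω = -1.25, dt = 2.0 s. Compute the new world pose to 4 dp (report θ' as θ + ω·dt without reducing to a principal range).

θ' = -1.5708 + -1.25·2.0 = -4.0708
R = v/ω = -1.0/-1.25 = 0.8000
x' = 1.5 + 0.8000·(sin -4.0708 − sin -1.5708) = 2.9409
y' = 5 − 0.8000·(cos -4.0708 − cos -1.5708) = 5.4788

(2.9409, 5.4788, -4.0708)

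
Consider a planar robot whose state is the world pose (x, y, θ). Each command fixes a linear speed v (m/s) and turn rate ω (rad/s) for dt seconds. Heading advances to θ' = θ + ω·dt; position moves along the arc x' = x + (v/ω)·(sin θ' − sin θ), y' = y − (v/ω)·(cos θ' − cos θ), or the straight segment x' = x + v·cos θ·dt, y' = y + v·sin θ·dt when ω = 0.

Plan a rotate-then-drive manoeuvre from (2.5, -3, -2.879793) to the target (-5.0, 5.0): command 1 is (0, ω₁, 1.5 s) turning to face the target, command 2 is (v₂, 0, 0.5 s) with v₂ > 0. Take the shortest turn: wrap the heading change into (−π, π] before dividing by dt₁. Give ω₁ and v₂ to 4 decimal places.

ω₁ = -0.7196, v₂ = 21.9317

heading to target = atan2(5−-3, -5−2.5) = 2.3239
Δθ = wrap(2.3239 − -2.8798) = -1.0794; ω₁ = Δθ/dt₁ = -0.7196
distance = √((-5−2.5)² + (5−-3)²) = 10.9659; v₂ = distance/dt₂ = 21.9317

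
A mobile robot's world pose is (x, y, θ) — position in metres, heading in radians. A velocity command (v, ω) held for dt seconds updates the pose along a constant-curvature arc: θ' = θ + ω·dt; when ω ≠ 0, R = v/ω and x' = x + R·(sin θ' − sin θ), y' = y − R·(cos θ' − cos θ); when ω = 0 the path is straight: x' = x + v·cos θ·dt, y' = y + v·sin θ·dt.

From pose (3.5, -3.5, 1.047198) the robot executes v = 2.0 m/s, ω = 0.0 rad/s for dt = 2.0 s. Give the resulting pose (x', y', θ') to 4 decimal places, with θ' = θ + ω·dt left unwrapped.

θ' = 1.0472 + 0.0·2.0 = 1.0472
ω = 0 → straight: x' = 3.5 + 2.0·cos(1.0472)·2.0 = 5.5000
y' = -3.5 + 2.0·sin(1.0472)·2.0 = -0.0359

(5.5000, -0.0359, 1.0472)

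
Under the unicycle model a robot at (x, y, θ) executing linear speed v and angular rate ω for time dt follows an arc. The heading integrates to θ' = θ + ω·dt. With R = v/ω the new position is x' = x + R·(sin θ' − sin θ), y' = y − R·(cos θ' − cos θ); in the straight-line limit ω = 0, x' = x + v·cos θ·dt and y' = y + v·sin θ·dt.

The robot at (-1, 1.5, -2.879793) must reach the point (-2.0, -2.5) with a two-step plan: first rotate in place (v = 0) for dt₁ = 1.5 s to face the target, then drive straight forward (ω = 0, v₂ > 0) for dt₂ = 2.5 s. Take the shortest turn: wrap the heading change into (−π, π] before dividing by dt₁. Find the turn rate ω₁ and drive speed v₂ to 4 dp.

heading to target = atan2(-2.5−1.5, -2−-1) = -1.8158
Δθ = wrap(-1.8158 − -2.8798) = 1.0640; ω₁ = Δθ/dt₁ = 0.7093
distance = √((-2−-1)² + (-2.5−1.5)²) = 4.1231; v₂ = distance/dt₂ = 1.6492

ω₁ = 0.7093, v₂ = 1.6492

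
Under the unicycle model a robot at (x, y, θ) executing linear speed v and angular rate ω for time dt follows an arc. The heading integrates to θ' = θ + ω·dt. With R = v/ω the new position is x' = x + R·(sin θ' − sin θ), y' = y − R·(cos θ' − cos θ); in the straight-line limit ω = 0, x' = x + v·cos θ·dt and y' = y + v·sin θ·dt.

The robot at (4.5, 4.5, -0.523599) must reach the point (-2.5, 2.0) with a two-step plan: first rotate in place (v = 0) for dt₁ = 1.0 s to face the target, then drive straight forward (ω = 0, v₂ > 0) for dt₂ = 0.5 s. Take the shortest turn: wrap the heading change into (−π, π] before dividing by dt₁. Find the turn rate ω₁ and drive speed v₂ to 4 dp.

heading to target = atan2(2−4.5, -2.5−4.5) = -2.7986
Δθ = wrap(-2.7986 − -0.5236) = -2.2750; ω₁ = Δθ/dt₁ = -2.2750
distance = √((-2.5−4.5)² + (2−4.5)²) = 7.4330; v₂ = distance/dt₂ = 14.8661

ω₁ = -2.2750, v₂ = 14.8661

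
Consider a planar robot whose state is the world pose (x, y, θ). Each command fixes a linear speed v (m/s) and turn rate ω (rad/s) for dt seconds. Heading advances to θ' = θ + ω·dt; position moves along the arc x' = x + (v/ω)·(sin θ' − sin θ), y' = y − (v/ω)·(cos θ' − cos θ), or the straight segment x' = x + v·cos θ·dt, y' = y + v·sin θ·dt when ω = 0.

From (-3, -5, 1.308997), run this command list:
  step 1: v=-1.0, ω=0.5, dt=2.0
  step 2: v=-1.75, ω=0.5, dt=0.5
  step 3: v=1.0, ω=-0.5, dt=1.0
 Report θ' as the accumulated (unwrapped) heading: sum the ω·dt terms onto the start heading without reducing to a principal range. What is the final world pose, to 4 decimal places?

step 1: θ'=2.3090 (R=-2.0000) → pose (-2.5475, -6.8636, 2.3090)
step 2: θ'=2.5590 (R=-3.5000) → pose (-1.8843, -7.4308, 2.5590)
step 3: θ'=2.0590 (R=-2.0000) → pose (-2.5503, -6.6988, 2.0590)

(-2.5503, -6.6988, 2.0590)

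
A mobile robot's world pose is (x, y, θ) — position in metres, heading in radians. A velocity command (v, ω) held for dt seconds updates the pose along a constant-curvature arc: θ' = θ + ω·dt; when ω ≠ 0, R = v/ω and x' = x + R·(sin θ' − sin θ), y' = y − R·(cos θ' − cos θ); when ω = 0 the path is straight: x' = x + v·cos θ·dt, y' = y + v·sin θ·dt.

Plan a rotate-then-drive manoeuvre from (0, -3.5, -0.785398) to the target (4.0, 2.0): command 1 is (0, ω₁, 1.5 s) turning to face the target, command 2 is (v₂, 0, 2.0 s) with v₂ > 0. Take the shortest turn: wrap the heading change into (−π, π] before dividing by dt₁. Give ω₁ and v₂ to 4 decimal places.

heading to target = atan2(2−-3.5, 4−0) = 0.9420
Δθ = wrap(0.9420 − -0.7854) = 1.7274; ω₁ = Δθ/dt₁ = 1.1516
distance = √((4−0)² + (2−-3.5)²) = 6.8007; v₂ = distance/dt₂ = 3.4004

ω₁ = 1.1516, v₂ = 3.4004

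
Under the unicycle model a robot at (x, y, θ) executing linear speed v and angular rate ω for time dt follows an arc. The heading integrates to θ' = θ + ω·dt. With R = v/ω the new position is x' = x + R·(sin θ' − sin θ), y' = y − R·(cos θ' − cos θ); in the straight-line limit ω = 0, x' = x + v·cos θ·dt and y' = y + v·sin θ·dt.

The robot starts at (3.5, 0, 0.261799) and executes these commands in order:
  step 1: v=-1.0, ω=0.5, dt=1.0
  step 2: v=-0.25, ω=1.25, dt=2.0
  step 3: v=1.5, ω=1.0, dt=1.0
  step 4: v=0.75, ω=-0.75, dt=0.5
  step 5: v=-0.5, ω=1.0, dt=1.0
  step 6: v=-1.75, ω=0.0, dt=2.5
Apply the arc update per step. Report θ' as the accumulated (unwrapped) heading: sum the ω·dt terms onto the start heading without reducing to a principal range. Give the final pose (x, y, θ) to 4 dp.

(0.8009, 2.7995, 4.8868)

step 1: θ'=0.7618 (R=-2.0000) → pose (2.6372, -0.4847, 0.7618)
step 2: θ'=3.2618 (R=-0.2000) → pose (2.7992, -0.8279, 3.2618)
step 3: θ'=4.2618 (R=1.5000) → pose (1.6288, -1.6639, 4.2618)
step 4: θ'=3.8868 (R=-1.0000) → pose (1.4067, -1.9633, 3.8868)
step 5: θ'=4.8868 (R=-0.5000) → pose (1.5601, -1.5091, 4.8868)
step 6: θ'=4.8868 (straight) → pose (0.8009, 2.7995, 4.8868)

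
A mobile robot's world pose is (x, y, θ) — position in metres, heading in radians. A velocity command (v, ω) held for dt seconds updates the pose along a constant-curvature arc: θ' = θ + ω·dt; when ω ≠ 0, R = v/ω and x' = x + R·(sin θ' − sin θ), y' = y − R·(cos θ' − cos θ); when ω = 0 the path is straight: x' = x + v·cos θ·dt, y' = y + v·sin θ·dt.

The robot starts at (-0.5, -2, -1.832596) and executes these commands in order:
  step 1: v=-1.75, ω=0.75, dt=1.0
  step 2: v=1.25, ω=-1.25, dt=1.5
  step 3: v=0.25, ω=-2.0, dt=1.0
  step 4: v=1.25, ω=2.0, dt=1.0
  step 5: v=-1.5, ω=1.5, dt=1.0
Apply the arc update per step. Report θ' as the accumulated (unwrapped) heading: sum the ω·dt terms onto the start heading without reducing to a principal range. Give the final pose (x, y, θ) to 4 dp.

(-1.4474, 0.2617, -1.4576)

step 1: θ'=-1.0826 (R=-2.3333) → pose (-0.6931, -0.3017, -1.0826)
step 2: θ'=-2.9576 (R=-1.0000) → pose (-1.3933, -1.7538, -2.9576)
step 3: θ'=-4.9576 (R=-0.1250) → pose (-1.5374, -1.6006, -4.9576)
step 4: θ'=-2.9576 (R=0.6250) → pose (-2.2581, -0.8344, -2.9576)
step 5: θ'=-1.4576 (R=-1.0000) → pose (-1.4474, 0.2617, -1.4576)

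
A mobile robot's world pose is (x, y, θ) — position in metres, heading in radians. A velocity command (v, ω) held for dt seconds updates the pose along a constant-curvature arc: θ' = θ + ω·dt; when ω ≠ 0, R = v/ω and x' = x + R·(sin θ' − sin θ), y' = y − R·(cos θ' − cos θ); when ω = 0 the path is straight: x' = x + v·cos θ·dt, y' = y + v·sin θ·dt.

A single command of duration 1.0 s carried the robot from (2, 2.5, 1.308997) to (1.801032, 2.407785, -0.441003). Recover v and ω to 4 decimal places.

v = -0.2500, ω = -1.7500

Δθ = -0.441003 − 1.308997 = -1.750000
ω = Δθ/dt = -1.750000/1.0 = -1.7500
R = Δx/(sin θ' − sin θ) = 0.1429
v = R·ω = 0.1429·-1.7500 = -0.2500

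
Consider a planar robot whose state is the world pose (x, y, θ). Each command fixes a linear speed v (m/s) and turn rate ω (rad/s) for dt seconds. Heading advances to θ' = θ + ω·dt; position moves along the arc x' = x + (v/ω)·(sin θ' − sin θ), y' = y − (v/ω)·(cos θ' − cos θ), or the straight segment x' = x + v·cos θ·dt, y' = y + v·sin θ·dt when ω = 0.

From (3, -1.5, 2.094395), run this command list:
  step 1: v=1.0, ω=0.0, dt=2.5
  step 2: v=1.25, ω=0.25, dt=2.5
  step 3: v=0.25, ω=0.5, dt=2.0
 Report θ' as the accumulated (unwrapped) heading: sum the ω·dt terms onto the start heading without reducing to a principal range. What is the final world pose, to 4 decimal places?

(-1.0093, 2.6888, 3.7194)

step 1: θ'=2.0944 (straight) → pose (1.7500, 0.6651, 2.0944)
step 2: θ'=2.7194 (R=5.0000) → pose (-0.5313, 2.7260, 2.7194)
step 3: θ'=3.7194 (R=0.5000) → pose (-1.0093, 2.6888, 3.7194)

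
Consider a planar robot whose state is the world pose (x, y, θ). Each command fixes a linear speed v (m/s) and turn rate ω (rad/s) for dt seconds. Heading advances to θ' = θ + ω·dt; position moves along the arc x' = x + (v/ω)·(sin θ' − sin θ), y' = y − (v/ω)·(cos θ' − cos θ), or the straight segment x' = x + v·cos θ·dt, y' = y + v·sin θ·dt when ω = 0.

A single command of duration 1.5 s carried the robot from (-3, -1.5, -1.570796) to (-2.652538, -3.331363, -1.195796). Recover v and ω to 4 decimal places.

v = 1.2500, ω = 0.2500

Δθ = -1.195796 − -1.570796 = 0.375000
ω = Δθ/dt = 0.375000/1.5 = 0.2500
R = −Δy/(cos θ' − cos θ) = 5.0000
v = R·ω = 5.0000·0.2500 = 1.2500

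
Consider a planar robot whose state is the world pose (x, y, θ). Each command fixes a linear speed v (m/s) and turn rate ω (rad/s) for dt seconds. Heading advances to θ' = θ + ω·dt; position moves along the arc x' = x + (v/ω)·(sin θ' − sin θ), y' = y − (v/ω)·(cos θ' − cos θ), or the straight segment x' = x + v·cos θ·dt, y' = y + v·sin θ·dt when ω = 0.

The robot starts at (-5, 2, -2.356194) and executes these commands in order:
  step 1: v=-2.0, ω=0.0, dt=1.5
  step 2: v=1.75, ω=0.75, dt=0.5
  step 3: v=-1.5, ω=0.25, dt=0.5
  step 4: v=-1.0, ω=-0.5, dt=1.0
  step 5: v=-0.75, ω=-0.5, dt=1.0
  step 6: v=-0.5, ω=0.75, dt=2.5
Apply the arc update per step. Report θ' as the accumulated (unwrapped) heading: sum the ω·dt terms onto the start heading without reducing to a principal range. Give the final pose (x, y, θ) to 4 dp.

step 1: θ'=-2.3562 (straight) → pose (-2.8787, 4.1213, -2.3562)
step 2: θ'=-1.9812 (R=2.3333) → pose (-3.3683, 3.4023, -1.9812)
step 3: θ'=-1.8562 (R=-6.0000) → pose (-3.1128, 4.1070, -1.8562)
step 4: θ'=-2.3562 (R=2.0000) → pose (-2.6079, 4.9581, -2.3562)
step 5: θ'=-2.8562 (R=1.5000) → pose (-1.9696, 5.3368, -2.8562)
step 6: θ'=-0.9812 (R=-0.6667) → pose (-1.6032, 6.3471, -0.9812)

(-1.6032, 6.3471, -0.9812)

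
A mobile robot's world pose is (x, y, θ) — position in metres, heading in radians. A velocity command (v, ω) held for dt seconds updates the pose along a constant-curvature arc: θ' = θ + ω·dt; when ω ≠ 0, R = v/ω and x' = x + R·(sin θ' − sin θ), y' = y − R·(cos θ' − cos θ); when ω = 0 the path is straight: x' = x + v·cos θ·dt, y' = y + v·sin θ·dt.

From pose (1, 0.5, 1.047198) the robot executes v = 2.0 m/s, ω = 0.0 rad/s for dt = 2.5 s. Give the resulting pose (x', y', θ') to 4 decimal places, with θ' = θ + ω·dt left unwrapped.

(3.5000, 4.8301, 1.0472)

θ' = 1.0472 + 0.0·2.5 = 1.0472
ω = 0 → straight: x' = 1 + 2.0·cos(1.0472)·2.5 = 3.5000
y' = 0.5 + 2.0·sin(1.0472)·2.5 = 4.8301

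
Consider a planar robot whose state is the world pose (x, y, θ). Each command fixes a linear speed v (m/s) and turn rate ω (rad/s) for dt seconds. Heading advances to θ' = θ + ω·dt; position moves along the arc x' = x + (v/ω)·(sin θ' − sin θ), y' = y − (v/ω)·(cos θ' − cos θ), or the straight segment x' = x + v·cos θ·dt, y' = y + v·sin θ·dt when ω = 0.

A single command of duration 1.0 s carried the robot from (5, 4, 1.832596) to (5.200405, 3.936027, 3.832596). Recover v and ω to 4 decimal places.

Δθ = 3.832596 − 1.832596 = 2.000000
ω = Δθ/dt = 2.000000/1.0 = 2.0000
R = Δx/(sin θ' − sin θ) = -0.1250
v = R·ω = -0.1250·2.0000 = -0.2500

v = -0.2500, ω = 2.0000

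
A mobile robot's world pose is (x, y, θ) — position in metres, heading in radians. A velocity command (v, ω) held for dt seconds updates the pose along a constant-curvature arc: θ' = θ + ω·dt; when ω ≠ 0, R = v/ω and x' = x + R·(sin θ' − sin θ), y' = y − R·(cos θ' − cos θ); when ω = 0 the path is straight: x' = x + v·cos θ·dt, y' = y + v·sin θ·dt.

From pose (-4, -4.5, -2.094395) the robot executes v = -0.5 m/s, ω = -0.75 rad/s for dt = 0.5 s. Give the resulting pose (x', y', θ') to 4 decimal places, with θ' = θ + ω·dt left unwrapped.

(-3.8378, -4.3117, -2.4694)

θ' = -2.0944 + -0.75·0.5 = -2.4694
R = v/ω = -0.5/-0.75 = 0.6667
x' = -4 + 0.6667·(sin -2.4694 − sin -2.0944) = -3.8378
y' = -4.5 − 0.6667·(cos -2.4694 − cos -2.0944) = -4.3117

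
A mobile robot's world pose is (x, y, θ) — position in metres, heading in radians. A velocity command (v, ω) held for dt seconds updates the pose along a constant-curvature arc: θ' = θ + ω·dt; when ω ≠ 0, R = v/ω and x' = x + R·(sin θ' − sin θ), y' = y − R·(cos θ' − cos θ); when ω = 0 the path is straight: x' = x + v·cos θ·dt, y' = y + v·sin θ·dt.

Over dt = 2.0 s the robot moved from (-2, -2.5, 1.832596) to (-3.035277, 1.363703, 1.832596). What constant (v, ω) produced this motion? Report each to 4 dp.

v = 2.0000, ω = 0.0000

Δθ = 1.832596 − 1.832596 = 0.000000
ω = Δθ/dt = 0.000000/2.0 = 0.0000
ω = 0 → v = (Δx·cos θ + Δy·sin θ)/dt = 2.0000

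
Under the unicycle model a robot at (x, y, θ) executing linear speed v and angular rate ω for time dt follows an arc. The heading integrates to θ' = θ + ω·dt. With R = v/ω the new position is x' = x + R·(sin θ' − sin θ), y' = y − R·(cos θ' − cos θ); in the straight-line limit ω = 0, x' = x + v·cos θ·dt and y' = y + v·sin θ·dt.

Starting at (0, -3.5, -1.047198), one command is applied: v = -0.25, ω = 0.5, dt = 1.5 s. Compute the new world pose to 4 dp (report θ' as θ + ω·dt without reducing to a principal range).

(-0.2866, -3.2719, -0.2972)

θ' = -1.0472 + 0.5·1.5 = -0.2972
R = v/ω = -0.25/0.5 = -0.5000
x' = 0 + -0.5000·(sin -0.2972 − sin -1.0472) = -0.2866
y' = -3.5 − -0.5000·(cos -0.2972 − cos -1.0472) = -3.2719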